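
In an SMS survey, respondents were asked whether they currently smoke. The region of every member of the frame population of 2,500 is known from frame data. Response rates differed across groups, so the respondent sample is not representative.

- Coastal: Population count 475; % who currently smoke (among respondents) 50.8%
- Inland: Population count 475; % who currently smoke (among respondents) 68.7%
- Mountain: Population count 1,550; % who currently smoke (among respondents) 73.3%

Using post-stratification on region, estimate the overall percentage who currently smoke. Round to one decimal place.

68.2%

Weight each group's respondent value by its population share:
  Coastal: (475/2,500) × 50.8 = 9.652
  Inland: (475/2,500) × 68.7 = 13.053
  Mountain: (1,550/2,500) × 73.3 = 45.446
Post-stratified estimate = 68.151 → 68.2%.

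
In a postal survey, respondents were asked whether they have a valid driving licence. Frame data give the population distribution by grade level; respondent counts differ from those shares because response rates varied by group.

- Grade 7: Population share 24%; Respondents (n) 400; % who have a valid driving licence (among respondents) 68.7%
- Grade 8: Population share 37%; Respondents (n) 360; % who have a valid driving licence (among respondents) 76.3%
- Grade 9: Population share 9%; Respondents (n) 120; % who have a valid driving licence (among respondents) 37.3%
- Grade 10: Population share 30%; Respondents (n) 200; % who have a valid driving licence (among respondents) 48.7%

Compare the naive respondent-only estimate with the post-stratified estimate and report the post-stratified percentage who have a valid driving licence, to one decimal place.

Unadjusted (pooled respondent) estimate weights by respondent counts:
  (400/1080)×68.7 + (360/1080)×76.3 + (120/1080)×37.3 + (200/1080)×48.7 = 64.0407%
Post-stratified estimate weights by population shares:
  0.24×68.7 + 0.37×76.3 + 0.09×37.3 + 0.3×48.7 = 62.686%

62.7%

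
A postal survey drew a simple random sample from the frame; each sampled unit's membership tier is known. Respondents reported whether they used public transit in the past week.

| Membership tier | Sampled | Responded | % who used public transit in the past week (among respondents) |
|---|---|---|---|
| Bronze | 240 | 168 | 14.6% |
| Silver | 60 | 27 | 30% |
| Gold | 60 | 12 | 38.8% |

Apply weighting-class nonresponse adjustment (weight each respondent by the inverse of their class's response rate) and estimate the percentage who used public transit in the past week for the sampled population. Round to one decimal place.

21.2%

Class response rates: Bronze 168/240 = 70%, Silver 27/60 = 45%, Gold 12/60 = 20%.
Inverse-response-rate weighting restores each class to its sampled count, so class totals weight by n_sampled:
  Bronze: 240 × 14.6 = 3504
  Silver: 60 × 30 = 1800
  Gold: 60 × 38.8 = 2328
Adjusted estimate = 7632 / 360 = 21.2 → 21.2%.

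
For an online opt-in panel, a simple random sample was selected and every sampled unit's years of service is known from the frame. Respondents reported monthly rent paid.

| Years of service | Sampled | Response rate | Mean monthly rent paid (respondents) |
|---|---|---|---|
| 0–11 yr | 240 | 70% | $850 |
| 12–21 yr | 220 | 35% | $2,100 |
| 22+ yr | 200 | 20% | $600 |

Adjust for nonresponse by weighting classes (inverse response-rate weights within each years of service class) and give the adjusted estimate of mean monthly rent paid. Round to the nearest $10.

$1,190

With weight = n_sampled/n_responded per class, the weighted class total is n_sampled:
  0–11 yr: 240 × 850 = 204,000
  12–21 yr: 220 × 2100 = 462,000
  22+ yr: 200 × 600 = 120,000
Adjusted estimate = 786,000 / 660 = 1190.91 → $1,190.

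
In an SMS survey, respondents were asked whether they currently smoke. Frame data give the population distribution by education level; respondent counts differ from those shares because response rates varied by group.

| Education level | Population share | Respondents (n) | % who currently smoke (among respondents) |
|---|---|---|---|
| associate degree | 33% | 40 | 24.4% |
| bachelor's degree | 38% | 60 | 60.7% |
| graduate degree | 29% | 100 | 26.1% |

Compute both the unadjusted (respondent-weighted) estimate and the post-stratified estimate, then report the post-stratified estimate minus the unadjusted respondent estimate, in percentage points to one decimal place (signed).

+2.5 percentage points

Naive respondent-only estimate (weights = respondent counts):
  (40/200)×24.4 + (60/200)×60.7 + (100/200)×26.1 = 36.14%
Post-stratifying to population shares instead:
  0.33×24.4 + 0.38×60.7 + 0.29×26.1 = 38.687%
Difference = 38.687 − 36.14 = 2.547 pp.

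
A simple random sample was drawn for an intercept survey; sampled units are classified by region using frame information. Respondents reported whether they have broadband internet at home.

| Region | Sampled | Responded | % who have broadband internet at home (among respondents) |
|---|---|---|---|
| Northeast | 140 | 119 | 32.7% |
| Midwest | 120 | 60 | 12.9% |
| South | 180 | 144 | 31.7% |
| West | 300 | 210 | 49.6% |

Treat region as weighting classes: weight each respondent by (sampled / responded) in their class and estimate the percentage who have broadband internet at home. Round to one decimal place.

Class response rates: Northeast 119/140 = 85%, Midwest 60/120 = 50%, South 144/180 = 80%, West 210/300 = 70%.
Weighting each respondent by the inverse class response rate inflates each class back to its sampled size, so the class weight is n_sampled:
  Northeast: 140 × 32.7 = 4578
  Midwest: 120 × 12.9 = 1548
  South: 180 × 31.7 = 5706
  West: 300 × 49.6 = 14,880
Adjusted estimate = 26,712 / 740 = 36.0973 → 36.1%.

36.1%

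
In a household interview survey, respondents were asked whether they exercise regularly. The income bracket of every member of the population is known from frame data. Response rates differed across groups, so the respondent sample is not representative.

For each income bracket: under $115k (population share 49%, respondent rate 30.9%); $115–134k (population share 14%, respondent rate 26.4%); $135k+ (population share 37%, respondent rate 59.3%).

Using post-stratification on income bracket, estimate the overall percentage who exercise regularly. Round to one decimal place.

Weight each group's respondent value by its population share:
  under $115k: 0.49 × 30.9 = 15.141
  $115–134k: 0.14 × 26.4 = 3.696
  $135k+: 0.37 × 59.3 = 21.941
Post-stratified estimate = 40.778 → 40.8%.

40.8%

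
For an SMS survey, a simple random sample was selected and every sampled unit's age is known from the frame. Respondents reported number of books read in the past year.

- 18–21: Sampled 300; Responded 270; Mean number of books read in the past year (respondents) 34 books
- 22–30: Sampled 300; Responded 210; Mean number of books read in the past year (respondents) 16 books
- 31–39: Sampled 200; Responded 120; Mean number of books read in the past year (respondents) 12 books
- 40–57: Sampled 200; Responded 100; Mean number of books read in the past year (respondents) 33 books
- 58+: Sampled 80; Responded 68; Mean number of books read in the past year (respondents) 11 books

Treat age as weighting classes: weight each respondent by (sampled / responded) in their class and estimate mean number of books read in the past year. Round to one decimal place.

Response rates by class: 18–21 270/300 = 90%, 22–30 210/300 = 70%, 31–39 120/200 = 60%, 40–57 100/200 = 50%, 58+ 68/80 = 85%.
With weight = n_sampled/n_responded per class, the weighted class total is n_sampled:
  18–21: 300 × 34 = 10,200
  22–30: 300 × 16 = 4800
  31–39: 200 × 12 = 2400
  40–57: 200 × 33 = 6600
  58+: 80 × 11 = 880
Adjusted estimate = 24,880 / 1,080 = 23.037 → 23.0.

23.0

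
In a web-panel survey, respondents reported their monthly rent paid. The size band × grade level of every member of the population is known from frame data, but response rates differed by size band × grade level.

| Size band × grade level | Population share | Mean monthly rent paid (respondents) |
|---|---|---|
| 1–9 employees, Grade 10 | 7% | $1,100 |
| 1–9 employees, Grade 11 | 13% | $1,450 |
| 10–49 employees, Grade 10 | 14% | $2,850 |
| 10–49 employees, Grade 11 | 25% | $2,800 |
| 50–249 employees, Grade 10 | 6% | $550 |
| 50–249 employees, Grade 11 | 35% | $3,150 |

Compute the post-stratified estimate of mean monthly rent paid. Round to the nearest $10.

$2,500

Weight each group's respondent value by its population share:
  1–9 employees, Grade 10: 0.07 × 1100 = 77
  1–9 employees, Grade 11: 0.13 × 1450 = 188.5
  10–49 employees, Grade 10: 0.14 × 2850 = 399
  10–49 employees, Grade 11: 0.25 × 2800 = 700
  50–249 employees, Grade 10: 0.06 × 550 = 33
  50–249 employees, Grade 11: 0.35 × 3150 = 1102.5
Post-stratified estimate = 2500 → $2,500.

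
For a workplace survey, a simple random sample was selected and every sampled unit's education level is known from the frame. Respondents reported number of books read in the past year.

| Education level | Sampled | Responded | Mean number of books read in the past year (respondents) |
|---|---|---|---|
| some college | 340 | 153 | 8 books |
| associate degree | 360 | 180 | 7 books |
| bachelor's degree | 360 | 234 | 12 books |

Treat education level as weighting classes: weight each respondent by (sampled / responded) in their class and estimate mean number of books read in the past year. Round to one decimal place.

Class response rates: some college 153/340 = 45%, associate degree 180/360 = 50%, bachelor's degree 234/360 = 65%.
Inverse-response-rate weighting restores each class to its sampled count, so class totals weight by n_sampled:
  some college: 340 × 8 = 2720
  associate degree: 360 × 7 = 2520
  bachelor's degree: 360 × 12 = 4320
Adjusted estimate = 9560 / 1,060 = 9.01887 → 9.0.

9.0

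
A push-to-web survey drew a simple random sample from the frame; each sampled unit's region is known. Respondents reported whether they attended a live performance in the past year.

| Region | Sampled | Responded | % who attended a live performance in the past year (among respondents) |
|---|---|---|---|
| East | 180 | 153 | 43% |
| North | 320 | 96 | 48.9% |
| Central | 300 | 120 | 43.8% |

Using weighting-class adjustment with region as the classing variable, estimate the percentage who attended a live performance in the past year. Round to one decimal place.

Class response rates: East 153/180 = 85%, North 96/320 = 30%, Central 120/300 = 40%.
Inverse-response-rate weighting restores each class to its sampled count, so class totals weight by n_sampled:
  East: 180 × 43 = 7740
  North: 320 × 48.9 = 15,648
  Central: 300 × 43.8 = 13,140
Adjusted estimate = 36,528 / 800 = 45.66 → 45.7%.

45.7%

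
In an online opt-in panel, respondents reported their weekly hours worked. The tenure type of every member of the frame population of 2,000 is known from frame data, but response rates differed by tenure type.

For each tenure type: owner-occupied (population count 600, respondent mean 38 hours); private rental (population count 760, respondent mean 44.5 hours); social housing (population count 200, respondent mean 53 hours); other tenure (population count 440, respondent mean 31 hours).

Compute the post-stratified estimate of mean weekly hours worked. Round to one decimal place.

Post-stratification weights by population share, not respondent share:
  owner-occupied: (600/2,000) × 38 = 11.4
  private rental: (760/2,000) × 44.5 = 16.91
  social housing: (200/2,000) × 53 = 5.3
  other tenure: (440/2,000) × 31 = 6.82
Post-stratified estimate = 40.43 → 40.4.

40.4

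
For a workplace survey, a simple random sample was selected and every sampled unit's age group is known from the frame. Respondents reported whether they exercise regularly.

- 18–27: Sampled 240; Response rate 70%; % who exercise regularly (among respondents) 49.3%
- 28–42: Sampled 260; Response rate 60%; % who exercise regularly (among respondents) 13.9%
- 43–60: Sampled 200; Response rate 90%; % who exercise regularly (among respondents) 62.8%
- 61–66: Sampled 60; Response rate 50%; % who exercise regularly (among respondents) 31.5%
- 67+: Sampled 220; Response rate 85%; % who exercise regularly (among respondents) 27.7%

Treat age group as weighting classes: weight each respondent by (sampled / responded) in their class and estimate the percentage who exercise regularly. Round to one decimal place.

36.7%

With weight = n_sampled/n_responded per class, the weighted class total is n_sampled:
  18–27: 240 × 49.3 = 11,832
  28–42: 260 × 13.9 = 3614
  43–60: 200 × 62.8 = 12,560
  61–66: 60 × 31.5 = 1890
  67+: 220 × 27.7 = 6094
Adjusted estimate = 35,990 / 980 = 36.7245 → 36.7%.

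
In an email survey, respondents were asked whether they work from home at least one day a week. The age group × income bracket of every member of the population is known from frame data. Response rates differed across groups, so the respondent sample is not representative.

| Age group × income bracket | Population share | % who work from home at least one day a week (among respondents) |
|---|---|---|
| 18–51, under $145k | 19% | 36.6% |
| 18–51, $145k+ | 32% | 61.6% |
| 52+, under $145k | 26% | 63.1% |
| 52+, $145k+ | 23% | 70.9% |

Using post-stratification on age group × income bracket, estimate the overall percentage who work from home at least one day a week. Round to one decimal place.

Reweight to the known age group × income bracket distribution:
  18–51, under $145k: 0.19 × 36.6 = 6.954
  18–51, $145k+: 0.32 × 61.6 = 19.712
  52+, under $145k: 0.26 × 63.1 = 16.406
  52+, $145k+: 0.23 × 70.9 = 16.307
Post-stratified estimate = 59.379 → 59.4%.

59.4%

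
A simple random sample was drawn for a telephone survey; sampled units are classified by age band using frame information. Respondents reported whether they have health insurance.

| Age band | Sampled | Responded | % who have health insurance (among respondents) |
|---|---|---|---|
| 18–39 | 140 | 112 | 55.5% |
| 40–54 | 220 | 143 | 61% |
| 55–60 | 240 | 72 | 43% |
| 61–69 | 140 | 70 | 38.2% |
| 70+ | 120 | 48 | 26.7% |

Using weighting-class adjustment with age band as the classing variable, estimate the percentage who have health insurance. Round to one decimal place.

Response rates by class: 18–39 112/140 = 80%, 40–54 143/220 = 65%, 55–60 72/240 = 30%, 61–69 70/140 = 50%, 70+ 48/120 = 40%.
With weight = n_sampled/n_responded per class, the weighted class total is n_sampled:
  18–39: 140 × 55.5 = 7770
  40–54: 220 × 61 = 13,420
  55–60: 240 × 43 = 10,320
  61–69: 140 × 38.2 = 5348
  70+: 120 × 26.7 = 3204
Adjusted estimate = 40,062 / 860 = 46.5837 → 46.6%.

46.6%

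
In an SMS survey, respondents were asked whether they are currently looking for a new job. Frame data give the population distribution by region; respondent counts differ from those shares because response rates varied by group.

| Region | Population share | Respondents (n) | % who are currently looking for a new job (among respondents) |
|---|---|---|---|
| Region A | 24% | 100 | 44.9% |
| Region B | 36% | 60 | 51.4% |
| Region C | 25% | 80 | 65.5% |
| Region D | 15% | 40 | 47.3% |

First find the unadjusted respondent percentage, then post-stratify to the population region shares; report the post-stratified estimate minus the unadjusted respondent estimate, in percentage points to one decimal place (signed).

+0.2 percentage points

Unadjusted (pooled respondent) estimate weights by respondent counts:
  (100/280)×44.9 + (60/280)×51.4 + (80/280)×65.5 + (40/280)×47.3 = 52.5214%
Post-stratifying to population shares instead:
  0.24×44.9 + 0.36×51.4 + 0.25×65.5 + 0.15×47.3 = 52.75%
Difference = 52.75 − 52.5214 = 0.2286 pp.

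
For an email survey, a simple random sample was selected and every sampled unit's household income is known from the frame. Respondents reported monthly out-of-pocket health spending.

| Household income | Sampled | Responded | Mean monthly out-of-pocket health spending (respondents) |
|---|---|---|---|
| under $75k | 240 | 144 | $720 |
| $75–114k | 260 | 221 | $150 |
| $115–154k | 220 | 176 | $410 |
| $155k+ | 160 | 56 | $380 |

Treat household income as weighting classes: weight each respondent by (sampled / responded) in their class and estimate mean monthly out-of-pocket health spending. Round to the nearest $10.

Class response rates: under $75k 144/240 = 60%, $75–114k 221/260 = 85%, $115–154k 176/220 = 80%, $155k+ 56/160 = 35%.
Inverse-response-rate weighting restores each class to its sampled count, so class totals weight by n_sampled:
  under $75k: 240 × 720 = 172,800
  $75–114k: 260 × 150 = 39,000
  $115–154k: 220 × 410 = 90,200
  $155k+: 160 × 380 = 60,800
Adjusted estimate = 362,800 / 880 = 412.273 → $410.

$410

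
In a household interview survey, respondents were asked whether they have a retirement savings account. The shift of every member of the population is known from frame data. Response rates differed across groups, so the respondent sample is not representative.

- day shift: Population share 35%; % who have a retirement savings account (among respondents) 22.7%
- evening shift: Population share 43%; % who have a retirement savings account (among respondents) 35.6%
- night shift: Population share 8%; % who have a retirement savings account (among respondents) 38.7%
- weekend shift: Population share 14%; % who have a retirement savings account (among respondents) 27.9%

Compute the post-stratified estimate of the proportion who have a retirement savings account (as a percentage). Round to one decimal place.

30.3%

Each cell contributes population-share × respondent value:
  day shift: 0.35 × 22.7 = 7.945
  evening shift: 0.43 × 35.6 = 15.308
  night shift: 0.08 × 38.7 = 3.096
  weekend shift: 0.14 × 27.9 = 3.906
Post-stratified estimate = 30.255 → 30.3%.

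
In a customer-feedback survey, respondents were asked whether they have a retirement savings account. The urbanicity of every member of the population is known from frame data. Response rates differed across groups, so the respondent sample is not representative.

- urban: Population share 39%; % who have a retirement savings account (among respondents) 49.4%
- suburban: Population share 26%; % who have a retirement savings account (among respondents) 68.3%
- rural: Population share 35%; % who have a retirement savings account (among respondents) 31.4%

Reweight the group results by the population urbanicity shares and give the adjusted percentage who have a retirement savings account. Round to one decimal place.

Reweight to the known urbanicity distribution:
  urban: 0.39 × 49.4 = 19.266
  suburban: 0.26 × 68.3 = 17.758
  rural: 0.35 × 31.4 = 10.99
Post-stratified estimate = 48.014 → 48.0%.

48.0%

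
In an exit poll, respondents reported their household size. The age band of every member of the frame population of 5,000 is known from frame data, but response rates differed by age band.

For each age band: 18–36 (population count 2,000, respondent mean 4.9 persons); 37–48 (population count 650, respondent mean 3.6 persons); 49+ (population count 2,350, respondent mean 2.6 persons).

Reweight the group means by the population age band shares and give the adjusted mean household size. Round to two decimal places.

Reweight to the known age band distribution:
  18–36: (2,000/5,000) × 4.9 = 1.96
  37–48: (650/5,000) × 3.6 = 0.468
  49+: (2,350/5,000) × 2.6 = 1.222
Post-stratified estimate = 3.65 → 3.65.

3.65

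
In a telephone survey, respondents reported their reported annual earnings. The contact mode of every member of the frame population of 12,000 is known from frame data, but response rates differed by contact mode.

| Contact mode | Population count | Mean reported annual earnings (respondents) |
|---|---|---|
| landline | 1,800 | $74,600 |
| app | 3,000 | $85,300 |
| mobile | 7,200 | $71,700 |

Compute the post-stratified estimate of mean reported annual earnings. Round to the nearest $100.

$75,500

Post-stratification weights by population share, not respondent share:
  landline: (1,800/12,000) × 74,600 = 11,190
  app: (3,000/12,000) × 85,300 = 21,325
  mobile: (7,200/12,000) × 71,700 = 43,020
Post-stratified estimate = 75,535 → $75,500.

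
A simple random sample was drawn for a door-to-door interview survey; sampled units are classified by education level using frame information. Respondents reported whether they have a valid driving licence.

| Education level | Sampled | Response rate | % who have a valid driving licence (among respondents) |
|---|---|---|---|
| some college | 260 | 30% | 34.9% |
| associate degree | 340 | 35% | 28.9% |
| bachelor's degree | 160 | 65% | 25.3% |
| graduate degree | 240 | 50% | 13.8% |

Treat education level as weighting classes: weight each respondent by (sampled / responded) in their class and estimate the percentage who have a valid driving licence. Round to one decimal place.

26.3%

Weighting each respondent by the inverse class response rate inflates each class back to its sampled size, so the class weight is n_sampled:
  some college: 260 × 34.9 = 9074
  associate degree: 340 × 28.9 = 9826
  bachelor's degree: 160 × 25.3 = 4048
  graduate degree: 240 × 13.8 = 3312
Adjusted estimate = 26,260 / 1,000 = 26.26 → 26.3%.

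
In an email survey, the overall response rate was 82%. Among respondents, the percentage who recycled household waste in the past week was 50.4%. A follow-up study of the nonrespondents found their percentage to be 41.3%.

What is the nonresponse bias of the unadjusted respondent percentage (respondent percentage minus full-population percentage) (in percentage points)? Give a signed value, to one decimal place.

Nonresponse fraction = 1 − 0.82 = 0.18.
Bias = (nonresponse fraction) × (respondent percentage − nonrespondent percentage)
     = 0.18 × (50.4 − 41.3) = 0.18 × 9.1 = 1.638.

+1.6 percentage points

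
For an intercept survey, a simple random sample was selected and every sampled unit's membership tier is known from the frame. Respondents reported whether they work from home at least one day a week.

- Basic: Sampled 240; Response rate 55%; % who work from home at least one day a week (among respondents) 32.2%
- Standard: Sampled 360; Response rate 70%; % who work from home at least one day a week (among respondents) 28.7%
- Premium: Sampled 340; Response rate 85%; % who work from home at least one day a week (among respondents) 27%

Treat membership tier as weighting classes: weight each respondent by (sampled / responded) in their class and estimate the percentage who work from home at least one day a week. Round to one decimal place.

29.0%

Weighting each respondent by the inverse class response rate inflates each class back to its sampled size, so the class weight is n_sampled:
  Basic: 240 × 32.2 = 7728
  Standard: 360 × 28.7 = 10,332
  Premium: 340 × 27 = 9180
Adjusted estimate = 27,240 / 940 = 28.9787 → 29.0%.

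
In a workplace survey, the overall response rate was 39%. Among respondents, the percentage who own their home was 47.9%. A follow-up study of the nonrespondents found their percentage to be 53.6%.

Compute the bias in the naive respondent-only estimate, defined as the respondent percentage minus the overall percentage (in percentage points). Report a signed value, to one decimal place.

Nonresponse fraction = 1 − 0.39 = 0.61.
Bias = (nonresponse fraction) × (respondent percentage − nonrespondent percentage)
     = 0.61 × (47.9 − 53.6) = 0.61 × -5.7 = -3.477.

-3.5 percentage points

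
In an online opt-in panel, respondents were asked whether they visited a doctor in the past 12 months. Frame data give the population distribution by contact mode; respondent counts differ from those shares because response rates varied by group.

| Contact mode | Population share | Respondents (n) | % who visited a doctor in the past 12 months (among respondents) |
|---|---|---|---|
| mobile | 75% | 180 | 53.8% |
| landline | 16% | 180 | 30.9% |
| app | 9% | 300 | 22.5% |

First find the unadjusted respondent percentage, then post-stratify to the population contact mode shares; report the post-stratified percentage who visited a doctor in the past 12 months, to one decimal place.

47.3%

Naive respondent-only estimate (weights = respondent counts):
  (180/660)×53.8 + (180/660)×30.9 + (300/660)×22.5 = 33.3273%
Post-stratified estimate weights by population shares:
  0.75×53.8 + 0.16×30.9 + 0.09×22.5 = 47.319%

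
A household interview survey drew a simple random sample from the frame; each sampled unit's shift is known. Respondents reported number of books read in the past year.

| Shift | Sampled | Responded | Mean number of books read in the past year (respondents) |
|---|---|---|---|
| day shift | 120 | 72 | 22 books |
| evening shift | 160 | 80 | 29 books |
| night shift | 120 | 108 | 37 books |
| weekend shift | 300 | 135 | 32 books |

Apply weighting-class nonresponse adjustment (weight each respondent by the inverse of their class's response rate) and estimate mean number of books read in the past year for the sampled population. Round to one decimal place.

Response rates by class: day shift 72/120 = 60%, evening shift 80/160 = 50%, night shift 108/120 = 90%, weekend shift 135/300 = 45%.
With weight = n_sampled/n_responded per class, the weighted class total is n_sampled:
  day shift: 120 × 22 = 2640
  evening shift: 160 × 29 = 4640
  night shift: 120 × 37 = 4440
  weekend shift: 300 × 32 = 9600
Adjusted estimate = 21,320 / 700 = 30.4571 → 30.5.

30.5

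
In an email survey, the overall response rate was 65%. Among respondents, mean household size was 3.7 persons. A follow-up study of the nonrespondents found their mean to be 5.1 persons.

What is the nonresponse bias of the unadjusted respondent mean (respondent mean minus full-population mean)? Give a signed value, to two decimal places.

Nonresponse fraction = 1 − 0.65 = 0.35.
Bias = (nonresponse fraction) × (respondent mean − nonrespondent mean)
     = 0.35 × (3.7 − 5.1) = 0.35 × -1.4 = -0.49.

-0.49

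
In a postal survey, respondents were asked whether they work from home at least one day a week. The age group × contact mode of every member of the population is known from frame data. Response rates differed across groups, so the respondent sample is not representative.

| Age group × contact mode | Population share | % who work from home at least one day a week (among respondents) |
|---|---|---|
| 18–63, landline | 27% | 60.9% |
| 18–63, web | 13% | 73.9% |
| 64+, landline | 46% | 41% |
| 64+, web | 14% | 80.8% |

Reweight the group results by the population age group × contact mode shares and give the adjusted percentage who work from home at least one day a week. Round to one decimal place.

Reweight to the known age group × contact mode distribution:
  18–63, landline: 0.27 × 60.9 = 16.443
  18–63, web: 0.13 × 73.9 = 9.607
  64+, landline: 0.46 × 41 = 18.86
  64+, web: 0.14 × 80.8 = 11.312
Post-stratified estimate = 56.222 → 56.2%.

56.2%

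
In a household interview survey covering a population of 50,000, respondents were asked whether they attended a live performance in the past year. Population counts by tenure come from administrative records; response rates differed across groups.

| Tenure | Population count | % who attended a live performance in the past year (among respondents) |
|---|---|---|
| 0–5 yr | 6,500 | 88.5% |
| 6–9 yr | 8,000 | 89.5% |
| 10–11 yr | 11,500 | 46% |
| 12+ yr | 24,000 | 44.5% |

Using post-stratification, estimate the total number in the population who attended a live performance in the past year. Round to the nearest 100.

Each cell contributes its population count × the respondent rate:
  0–5 yr: 6,500 × 88.5% = 5752.5
  6–9 yr: 8,000 × 89.5% = 7160
  10–11 yr: 11,500 × 46% = 5290
  12+ yr: 24,000 × 44.5% = 10,680
Estimated total = 28882.5 → 28,900.

28,900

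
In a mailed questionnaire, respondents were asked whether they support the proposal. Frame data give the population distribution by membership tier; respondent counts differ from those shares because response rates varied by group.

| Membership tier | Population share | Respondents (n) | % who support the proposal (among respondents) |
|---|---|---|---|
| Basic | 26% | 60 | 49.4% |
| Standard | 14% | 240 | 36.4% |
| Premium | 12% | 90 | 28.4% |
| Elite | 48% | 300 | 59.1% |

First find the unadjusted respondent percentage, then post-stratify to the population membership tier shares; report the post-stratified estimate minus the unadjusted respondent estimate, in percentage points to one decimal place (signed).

Without adjustment, the pooled respondent share is:
  (60/690)×49.4 + (240/690)×36.4 + (90/690)×28.4 + (300/690)×59.1 = 46.3565%
Post-stratifying to population shares instead:
  0.26×49.4 + 0.14×36.4 + 0.12×28.4 + 0.48×59.1 = 49.716%
Difference = 49.716 − 46.3565 = 3.3595 pp.

+3.4 percentage points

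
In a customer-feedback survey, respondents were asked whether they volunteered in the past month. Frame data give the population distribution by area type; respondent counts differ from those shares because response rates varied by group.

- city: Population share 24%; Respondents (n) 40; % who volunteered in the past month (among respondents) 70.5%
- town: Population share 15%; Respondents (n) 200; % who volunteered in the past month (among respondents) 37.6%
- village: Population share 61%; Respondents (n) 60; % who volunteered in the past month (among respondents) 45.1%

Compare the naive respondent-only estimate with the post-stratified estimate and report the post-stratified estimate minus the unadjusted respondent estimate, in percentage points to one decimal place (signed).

+6.6 percentage points

Unadjusted (pooled respondent) estimate weights by respondent counts:
  (40/300)×70.5 + (200/300)×37.6 + (60/300)×45.1 = 43.4867%
Post-stratifying to population shares instead:
  0.24×70.5 + 0.15×37.6 + 0.61×45.1 = 50.071%
Difference = 50.071 − 43.4867 = 6.5843 pp.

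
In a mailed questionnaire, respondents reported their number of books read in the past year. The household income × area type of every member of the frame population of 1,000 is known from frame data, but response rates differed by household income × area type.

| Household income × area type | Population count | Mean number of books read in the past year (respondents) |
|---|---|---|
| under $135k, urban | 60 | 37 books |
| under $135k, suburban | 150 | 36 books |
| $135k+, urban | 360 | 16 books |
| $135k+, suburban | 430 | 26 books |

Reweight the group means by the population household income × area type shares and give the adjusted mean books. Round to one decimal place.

Each cell contributes population-share × respondent value:
  under $135k, urban: (60/1,000) × 37 = 2.22
  under $135k, suburban: (150/1,000) × 36 = 5.4
  $135k+, urban: (360/1,000) × 16 = 5.76
  $135k+, suburban: (430/1,000) × 26 = 11.18
Post-stratified estimate = 24.56 → 24.6.

24.6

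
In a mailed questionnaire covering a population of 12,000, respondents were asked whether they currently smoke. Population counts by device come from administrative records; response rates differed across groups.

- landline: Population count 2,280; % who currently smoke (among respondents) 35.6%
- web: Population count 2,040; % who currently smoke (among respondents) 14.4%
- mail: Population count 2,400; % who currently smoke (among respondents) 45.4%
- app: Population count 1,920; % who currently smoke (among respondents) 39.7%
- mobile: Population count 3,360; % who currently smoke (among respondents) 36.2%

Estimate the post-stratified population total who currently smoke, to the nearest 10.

Apply each group's respondent rate to its population count:
  landline: 2,280 × 35.6% = 811.68
  web: 2,040 × 14.4% = 293.76
  mail: 2,400 × 45.4% = 1089.6
  app: 1,920 × 39.7% = 762.24
  mobile: 3,360 × 36.2% = 1216.32
Estimated total = 4173.6 → 4,170.

4,170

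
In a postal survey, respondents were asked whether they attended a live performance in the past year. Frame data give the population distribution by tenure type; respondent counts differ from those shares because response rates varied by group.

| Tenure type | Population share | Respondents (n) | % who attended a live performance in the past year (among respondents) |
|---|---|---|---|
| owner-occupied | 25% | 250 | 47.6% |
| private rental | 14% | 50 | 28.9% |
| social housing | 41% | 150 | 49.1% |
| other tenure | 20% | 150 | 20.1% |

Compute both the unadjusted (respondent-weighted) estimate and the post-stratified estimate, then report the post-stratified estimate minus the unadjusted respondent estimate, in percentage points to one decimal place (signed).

+0.6 percentage points

Naive respondent-only estimate (weights = respondent counts):
  (250/600)×47.6 + (50/600)×28.9 + (150/600)×49.1 + (150/600)×20.1 = 39.5417%
Post-stratified estimate weights by population shares:
  0.25×47.6 + 0.14×28.9 + 0.41×49.1 + 0.2×20.1 = 40.097%
Difference = 40.097 − 39.5417 = 0.5553 pp.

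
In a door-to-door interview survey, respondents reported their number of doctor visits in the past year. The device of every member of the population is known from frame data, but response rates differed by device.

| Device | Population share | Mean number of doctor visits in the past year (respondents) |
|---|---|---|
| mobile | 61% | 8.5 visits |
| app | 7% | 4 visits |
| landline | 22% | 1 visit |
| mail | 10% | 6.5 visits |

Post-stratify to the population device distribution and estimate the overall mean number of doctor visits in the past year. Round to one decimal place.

6.3

Post-stratification weights by population share, not respondent share:
  mobile: 0.61 × 8.5 = 5.185
  app: 0.07 × 4 = 0.28
  landline: 0.22 × 1 = 0.22
  mail: 0.1 × 6.5 = 0.65
Post-stratified estimate = 6.335 → 6.3.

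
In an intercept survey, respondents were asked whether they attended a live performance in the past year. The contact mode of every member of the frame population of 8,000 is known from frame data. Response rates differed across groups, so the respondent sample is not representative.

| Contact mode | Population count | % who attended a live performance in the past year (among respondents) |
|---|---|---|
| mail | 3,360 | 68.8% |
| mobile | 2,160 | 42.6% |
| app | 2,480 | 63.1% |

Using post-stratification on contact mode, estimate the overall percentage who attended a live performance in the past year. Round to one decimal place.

60.0%

Weight each group's respondent value by its population share:
  mail: (3,360/8,000) × 68.8 = 28.896
  mobile: (2,160/8,000) × 42.6 = 11.502
  app: (2,480/8,000) × 63.1 = 19.561
Post-stratified estimate = 59.959 → 60.0%.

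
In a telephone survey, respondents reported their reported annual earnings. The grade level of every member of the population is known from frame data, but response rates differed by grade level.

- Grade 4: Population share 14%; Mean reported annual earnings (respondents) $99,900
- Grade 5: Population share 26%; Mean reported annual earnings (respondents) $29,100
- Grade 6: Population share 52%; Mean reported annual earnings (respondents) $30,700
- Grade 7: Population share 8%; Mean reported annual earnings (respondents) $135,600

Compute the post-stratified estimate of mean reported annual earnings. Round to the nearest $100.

Post-stratification weights by population share, not respondent share:
  Grade 4: 0.14 × 99,900 = 13,986
  Grade 5: 0.26 × 29,100 = 7566
  Grade 6: 0.52 × 30,700 = 15,964
  Grade 7: 0.08 × 135,600 = 10,848
Post-stratified estimate = 48,364 → $48,400.

$48,400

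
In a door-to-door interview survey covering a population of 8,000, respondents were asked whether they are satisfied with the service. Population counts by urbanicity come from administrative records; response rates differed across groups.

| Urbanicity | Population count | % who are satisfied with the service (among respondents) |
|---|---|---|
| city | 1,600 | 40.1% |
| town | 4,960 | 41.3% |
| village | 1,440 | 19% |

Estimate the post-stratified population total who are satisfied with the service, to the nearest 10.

2,960

Estimated count per cell = population count × respondent percentage:
  city: 1,600 × 40.1% = 641.6
  town: 4,960 × 41.3% = 2048.48
  village: 1,440 × 19% = 273.6
Estimated total = 2963.68 → 2,960.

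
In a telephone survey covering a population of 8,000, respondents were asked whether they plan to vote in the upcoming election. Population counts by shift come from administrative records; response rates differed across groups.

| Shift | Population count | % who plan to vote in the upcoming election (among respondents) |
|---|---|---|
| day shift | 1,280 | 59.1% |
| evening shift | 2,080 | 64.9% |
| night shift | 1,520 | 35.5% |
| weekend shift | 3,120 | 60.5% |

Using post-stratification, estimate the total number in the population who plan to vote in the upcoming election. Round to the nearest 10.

4,530

Apply each group's respondent rate to its population count:
  day shift: 1,280 × 59.1% = 756.48
  evening shift: 2,080 × 64.9% = 1349.92
  night shift: 1,520 × 35.5% = 539.6
  weekend shift: 3,120 × 60.5% = 1887.6
Estimated total = 4533.6 → 4,530.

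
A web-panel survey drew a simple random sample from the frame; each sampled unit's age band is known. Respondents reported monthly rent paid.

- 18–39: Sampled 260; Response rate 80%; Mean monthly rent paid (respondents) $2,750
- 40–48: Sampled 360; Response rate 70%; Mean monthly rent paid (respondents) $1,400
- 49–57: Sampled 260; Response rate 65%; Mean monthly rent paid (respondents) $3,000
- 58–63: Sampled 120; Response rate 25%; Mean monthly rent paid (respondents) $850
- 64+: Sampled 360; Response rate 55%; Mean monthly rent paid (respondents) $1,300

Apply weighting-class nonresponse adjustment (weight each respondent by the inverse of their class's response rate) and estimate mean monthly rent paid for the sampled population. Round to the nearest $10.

$1,890

Weighting each respondent by the inverse class response rate inflates each class back to its sampled size, so the class weight is n_sampled:
  18–39: 260 × 2750 = 715,000
  40–48: 360 × 1400 = 504,000
  49–57: 260 × 3000 = 780,000
  58–63: 120 × 850 = 102,000
  64+: 360 × 1300 = 468,000
Adjusted estimate = 2,569,000 / 1,360 = 1888.97 → $1,890.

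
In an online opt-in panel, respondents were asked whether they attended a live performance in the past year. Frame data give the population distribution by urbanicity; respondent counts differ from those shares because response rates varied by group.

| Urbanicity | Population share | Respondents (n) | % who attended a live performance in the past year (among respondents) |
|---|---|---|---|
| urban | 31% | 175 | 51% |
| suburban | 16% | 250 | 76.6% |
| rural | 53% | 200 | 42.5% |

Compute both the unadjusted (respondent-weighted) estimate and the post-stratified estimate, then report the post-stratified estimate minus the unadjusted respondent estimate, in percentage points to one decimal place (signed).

-7.9 percentage points

Naive respondent-only estimate (weights = respondent counts):
  (175/625)×51 + (250/625)×76.6 + (200/625)×42.5 = 58.52%
Post-stratifying to population shares instead:
  0.31×51 + 0.16×76.6 + 0.53×42.5 = 50.591%
Difference = 50.591 − 58.52 = -7.929 pp.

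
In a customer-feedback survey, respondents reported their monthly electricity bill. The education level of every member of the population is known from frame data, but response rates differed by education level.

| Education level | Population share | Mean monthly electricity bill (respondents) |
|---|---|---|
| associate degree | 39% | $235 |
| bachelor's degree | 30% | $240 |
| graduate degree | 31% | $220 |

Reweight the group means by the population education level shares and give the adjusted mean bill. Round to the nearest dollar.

$232

Reweight to the known education level distribution:
  associate degree: 0.39 × 235 = 91.65
  bachelor's degree: 0.3 × 240 = 72
  graduate degree: 0.31 × 220 = 68.2
Post-stratified estimate = 231.85 → $232.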